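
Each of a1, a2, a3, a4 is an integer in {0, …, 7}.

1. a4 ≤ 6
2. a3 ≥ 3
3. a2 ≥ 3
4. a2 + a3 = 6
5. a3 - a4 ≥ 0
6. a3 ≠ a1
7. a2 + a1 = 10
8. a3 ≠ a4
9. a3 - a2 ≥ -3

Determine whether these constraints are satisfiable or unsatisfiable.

Take a1 = 7, a2 = 3, a3 = 3, a4 = 2. Then constraint 4: a2 + a3 = 6; constraint 5: a3 - a4 = 1; constraint 7: a2 + a1 = 10, and every other listed constraint is also met.

Satisfiable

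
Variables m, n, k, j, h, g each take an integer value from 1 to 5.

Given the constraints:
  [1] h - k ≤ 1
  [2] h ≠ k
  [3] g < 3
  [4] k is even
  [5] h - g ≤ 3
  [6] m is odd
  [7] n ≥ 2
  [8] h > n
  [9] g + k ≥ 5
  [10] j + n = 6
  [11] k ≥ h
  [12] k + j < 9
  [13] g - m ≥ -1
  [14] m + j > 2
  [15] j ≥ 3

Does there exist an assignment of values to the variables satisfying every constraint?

Satisfiable

Setting (m, n, k, j, h, g) = (1, 2, 4, 4, 3, 1) satisfies everything: constraint 1: h - k = -1; constraint 5: h - g = 2; constraint 9: g + k = 5, and the others follow.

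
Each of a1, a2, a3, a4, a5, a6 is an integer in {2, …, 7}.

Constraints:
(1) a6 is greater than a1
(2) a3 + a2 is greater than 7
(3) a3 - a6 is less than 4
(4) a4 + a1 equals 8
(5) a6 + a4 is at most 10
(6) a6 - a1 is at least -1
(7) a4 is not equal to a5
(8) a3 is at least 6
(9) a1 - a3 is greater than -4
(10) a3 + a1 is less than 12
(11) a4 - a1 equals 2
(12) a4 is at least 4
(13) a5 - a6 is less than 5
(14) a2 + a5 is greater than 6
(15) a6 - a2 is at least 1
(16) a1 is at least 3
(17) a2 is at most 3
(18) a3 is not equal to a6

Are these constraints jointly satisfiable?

The assignment a1 = 3, a2 = 2, a3 = 6, a4 = 5, a5 = 7, a6 = 5 works:
  constraint 2 holds since a3 + a2 = 8.
  constraint 3 holds since a3 - a6 = 1.
The rest check out directly.

Satisfiable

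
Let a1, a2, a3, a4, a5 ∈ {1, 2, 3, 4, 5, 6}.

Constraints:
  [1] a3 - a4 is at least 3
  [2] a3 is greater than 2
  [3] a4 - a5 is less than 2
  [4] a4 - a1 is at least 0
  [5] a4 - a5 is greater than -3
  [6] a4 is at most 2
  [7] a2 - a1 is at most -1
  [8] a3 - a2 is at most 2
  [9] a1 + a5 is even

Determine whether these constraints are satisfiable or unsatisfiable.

Unsatisfiable

Constraints 1, 4, 7, and 8 give a4 − a1 ≥ 0, a1 − a2 ≥ 1, a2 − a3 ≥ -2, a3 − a4 ≥ 3.
Adding all 4 inequalities: the left sides telescope to 0, and the right sides sum to 0 + 1 + (-2) + 3 = 2. So 0 ≥ 2, which is false.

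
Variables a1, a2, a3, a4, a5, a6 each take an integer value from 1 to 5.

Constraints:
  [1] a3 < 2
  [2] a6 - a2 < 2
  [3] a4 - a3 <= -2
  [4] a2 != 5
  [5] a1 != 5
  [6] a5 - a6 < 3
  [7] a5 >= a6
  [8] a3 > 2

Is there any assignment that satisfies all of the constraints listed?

From constraint 8: a3 ≥ 3. From constraint 1: a3 ≤ 1. But 1 < 3, so no value of a3 works.

Unsatisfiable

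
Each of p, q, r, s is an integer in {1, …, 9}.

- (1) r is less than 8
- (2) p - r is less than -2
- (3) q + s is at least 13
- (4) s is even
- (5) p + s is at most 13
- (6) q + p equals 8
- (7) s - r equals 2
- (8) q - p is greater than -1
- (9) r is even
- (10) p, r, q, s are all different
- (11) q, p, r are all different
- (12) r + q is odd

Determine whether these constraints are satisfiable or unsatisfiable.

Take p = 3, q = 5, r = 6, s = 8. Then constraint 2: p - r = -3; constraint 3: q + s = 13, and every other listed constraint is also met.

Satisfiable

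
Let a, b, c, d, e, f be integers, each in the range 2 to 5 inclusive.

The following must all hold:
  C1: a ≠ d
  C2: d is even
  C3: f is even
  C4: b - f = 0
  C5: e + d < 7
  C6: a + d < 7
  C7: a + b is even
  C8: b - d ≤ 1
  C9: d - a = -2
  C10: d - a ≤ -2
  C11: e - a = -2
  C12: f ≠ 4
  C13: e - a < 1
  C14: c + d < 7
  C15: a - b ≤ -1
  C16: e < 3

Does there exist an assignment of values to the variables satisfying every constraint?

Constraints 8, 10, and 15 give d − b ≥ -1, b − a ≥ 1, a − d ≥ 2.
Adding all 3 inequalities: the left sides telescope to 0, and the right sides sum to (-1) + 1 + 2 = 2. So 0 ≥ 2, which is false.

Unsatisfiable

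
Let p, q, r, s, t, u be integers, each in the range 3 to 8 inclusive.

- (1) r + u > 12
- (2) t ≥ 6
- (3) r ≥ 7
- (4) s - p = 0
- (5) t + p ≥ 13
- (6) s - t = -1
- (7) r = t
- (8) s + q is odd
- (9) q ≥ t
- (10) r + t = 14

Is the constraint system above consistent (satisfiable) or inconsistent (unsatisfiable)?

Try p = 6, q = 7, r = 7, s = 6, t = 7, u = 6.
Check constraint 1: r + u = 13; constraint 4: s - p = 0. The remaining constraints are straightforward to verify.

Satisfiable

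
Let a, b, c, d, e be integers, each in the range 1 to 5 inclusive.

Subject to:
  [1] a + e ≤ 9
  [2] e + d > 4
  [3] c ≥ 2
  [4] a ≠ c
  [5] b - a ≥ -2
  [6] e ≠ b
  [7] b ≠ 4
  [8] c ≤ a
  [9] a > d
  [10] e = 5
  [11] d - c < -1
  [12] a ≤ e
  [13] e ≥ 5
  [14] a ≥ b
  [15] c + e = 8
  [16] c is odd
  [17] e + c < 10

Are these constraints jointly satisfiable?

Satisfiable

The assignment a = 4, b = 3, c = 3, d = 1, e = 5 works:
  constraint 1 holds since a + e = 9.
  constraint 2 holds since e + d = 6.
  constraint 5 holds since b - a = -1.
The rest check out directly.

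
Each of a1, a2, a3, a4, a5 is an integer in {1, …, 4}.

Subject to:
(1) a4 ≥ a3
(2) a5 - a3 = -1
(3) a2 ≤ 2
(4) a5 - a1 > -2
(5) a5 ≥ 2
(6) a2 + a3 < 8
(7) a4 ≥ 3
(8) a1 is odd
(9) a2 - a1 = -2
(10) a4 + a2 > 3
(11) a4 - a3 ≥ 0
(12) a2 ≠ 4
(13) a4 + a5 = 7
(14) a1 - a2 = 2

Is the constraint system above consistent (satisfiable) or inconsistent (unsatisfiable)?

Satisfiable

The assignment a1 = 3, a2 = 1, a3 = 4, a4 = 4, a5 = 3 works:
  constraint 2 holds since a5 - a3 = -1.
  constraint 4 holds since a5 - a1 = 0.
  constraint 6 holds since a2 + a3 = 5.
The rest check out directly.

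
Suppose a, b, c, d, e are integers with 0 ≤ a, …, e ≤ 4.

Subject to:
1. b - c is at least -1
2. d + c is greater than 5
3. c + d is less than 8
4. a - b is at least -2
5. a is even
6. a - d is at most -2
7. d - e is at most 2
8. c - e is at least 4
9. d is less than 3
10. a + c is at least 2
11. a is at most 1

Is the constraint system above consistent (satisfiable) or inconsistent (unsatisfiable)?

Constraints 1, 4, 6, 7, and 8 give e − d ≥ -2, d − a ≥ 2, a − b ≥ -2, b − c ≥ -1, c − e ≥ 4.
Adding all 5 inequalities: the left sides telescope to 0, and the right sides sum to (-2) + 2 + (-2) + (-1) + 4 = 1. So 0 ≥ 1, which is false.

Unsatisfiable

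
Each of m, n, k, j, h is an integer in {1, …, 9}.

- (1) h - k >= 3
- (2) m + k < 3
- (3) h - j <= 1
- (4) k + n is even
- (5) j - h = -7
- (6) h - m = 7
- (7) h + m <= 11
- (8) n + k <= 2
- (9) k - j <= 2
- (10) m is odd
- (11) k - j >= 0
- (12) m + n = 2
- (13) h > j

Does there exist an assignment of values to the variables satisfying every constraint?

Unsatisfiable

Constraints 1, 3, and 11 give j − h ≥ -1, h − k ≥ 3, k − j ≥ 0.
Adding all 3 inequalities: the left sides telescope to 0, and the right sides sum to (-1) + 3 + 0 = 2. So 0 ≥ 2, which is false.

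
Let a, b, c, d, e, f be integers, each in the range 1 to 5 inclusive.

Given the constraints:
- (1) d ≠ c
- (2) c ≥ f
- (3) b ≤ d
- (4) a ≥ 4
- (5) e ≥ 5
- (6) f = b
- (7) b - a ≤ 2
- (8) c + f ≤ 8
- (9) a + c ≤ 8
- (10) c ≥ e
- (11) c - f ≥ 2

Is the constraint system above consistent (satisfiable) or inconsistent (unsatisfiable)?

Unsatisfiable

From constraint 4: a ≥ 4. From constraints 5 and 10: c ≥ e ≥ 5. Hence a + c ≥ 9. But constraint 9 requires a + c ≤ 8, and 8 < 9. Contradiction.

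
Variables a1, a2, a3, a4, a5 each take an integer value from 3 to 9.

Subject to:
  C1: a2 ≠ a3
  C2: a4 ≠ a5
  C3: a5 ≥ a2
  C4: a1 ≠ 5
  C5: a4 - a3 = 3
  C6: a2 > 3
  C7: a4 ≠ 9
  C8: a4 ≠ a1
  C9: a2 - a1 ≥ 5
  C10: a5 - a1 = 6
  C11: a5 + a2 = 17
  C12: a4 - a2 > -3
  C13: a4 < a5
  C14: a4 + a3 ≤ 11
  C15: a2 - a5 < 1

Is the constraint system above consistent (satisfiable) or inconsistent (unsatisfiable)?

Satisfiable

Setting (a1, a2, a3, a4, a5) = (3, 8, 3, 6, 9) satisfies everything: constraint 5: a4 - a3 = 3; constraint 9: a2 - a1 = 5, and the others follow.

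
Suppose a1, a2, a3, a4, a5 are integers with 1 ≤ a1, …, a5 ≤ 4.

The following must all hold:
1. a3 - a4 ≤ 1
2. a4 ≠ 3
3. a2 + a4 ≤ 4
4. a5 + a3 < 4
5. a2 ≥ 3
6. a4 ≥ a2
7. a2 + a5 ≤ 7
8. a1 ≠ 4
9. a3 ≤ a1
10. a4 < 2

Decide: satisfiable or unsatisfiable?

From constraints 5 and 6: a4 ≥ a2 and a2 ≥ 3, so a4 ≥ 3. From constraint 10: a4 ≤ 1. But 1 < 3, so no value of a4 works.

Unsatisfiable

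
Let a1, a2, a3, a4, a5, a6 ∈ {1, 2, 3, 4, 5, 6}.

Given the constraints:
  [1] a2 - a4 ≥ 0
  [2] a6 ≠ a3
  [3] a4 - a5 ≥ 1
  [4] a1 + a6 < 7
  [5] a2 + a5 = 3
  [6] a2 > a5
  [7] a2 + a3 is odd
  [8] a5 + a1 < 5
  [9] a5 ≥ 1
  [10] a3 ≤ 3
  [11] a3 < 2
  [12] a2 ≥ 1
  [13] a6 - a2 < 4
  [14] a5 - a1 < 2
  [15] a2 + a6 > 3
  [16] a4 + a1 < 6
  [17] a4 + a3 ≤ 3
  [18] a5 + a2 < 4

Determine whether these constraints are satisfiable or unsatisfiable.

Satisfiable

Setting (a1, a2, a3, a4, a5, a6) = (2, 2, 1, 2, 1, 4) satisfies everything: constraint 1: a2 - a4 = 0; constraint 3: a4 - a5 = 1; constraint 4: a1 + a6 = 6, and the others follow.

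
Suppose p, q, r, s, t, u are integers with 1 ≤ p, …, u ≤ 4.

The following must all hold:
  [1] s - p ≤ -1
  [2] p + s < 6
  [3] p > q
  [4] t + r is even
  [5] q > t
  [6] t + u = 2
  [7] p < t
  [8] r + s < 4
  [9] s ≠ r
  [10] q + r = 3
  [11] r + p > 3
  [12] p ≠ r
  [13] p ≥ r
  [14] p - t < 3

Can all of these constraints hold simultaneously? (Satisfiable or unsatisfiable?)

Unsatisfiable

Constraints 3, 5, and 7 give q < p, p < t, t < q. Chaining: q < p < t < q, which forces q < q — impossible.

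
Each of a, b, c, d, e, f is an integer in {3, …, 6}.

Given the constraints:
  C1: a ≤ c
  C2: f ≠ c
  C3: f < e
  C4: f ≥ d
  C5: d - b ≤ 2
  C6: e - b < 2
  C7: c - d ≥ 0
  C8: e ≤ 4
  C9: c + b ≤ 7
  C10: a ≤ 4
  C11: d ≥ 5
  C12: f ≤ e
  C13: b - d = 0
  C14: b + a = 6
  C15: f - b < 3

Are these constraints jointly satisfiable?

Unsatisfiable

From constraints 4 and 11: f ≥ d and d ≥ 5, so f ≥ 5. From constraints 8 and 12: f ≤ e and e ≤ 4, so f ≤ 4. But 4 < 5, so no value of f works.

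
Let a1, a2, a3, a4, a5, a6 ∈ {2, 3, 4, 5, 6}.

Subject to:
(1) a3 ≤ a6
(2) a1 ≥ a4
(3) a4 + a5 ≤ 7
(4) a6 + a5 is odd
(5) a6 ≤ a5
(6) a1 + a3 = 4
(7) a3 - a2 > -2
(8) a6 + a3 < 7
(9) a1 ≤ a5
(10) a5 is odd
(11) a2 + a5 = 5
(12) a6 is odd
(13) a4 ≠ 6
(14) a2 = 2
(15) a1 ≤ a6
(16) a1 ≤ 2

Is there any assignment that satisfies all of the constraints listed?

Constraint 12 makes a6 odd and constraint 10 makes a5 odd, so a6 + a5 must be even. Constraint 4 says a6 + a5 is odd — contradiction.

Unsatisfiable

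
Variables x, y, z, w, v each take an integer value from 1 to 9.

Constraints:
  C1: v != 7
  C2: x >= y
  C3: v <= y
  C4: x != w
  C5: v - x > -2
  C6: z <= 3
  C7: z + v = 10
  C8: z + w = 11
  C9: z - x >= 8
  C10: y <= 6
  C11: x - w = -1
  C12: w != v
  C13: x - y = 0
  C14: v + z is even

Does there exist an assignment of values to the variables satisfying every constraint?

Unsatisfiable

From constraint 6: z ≤ 3. From constraints 3 and 10: v ≤ y ≤ 6. Hence z + v ≤ 9. But constraint 7 requires z + v = 10, and 10 > 9. Contradiction.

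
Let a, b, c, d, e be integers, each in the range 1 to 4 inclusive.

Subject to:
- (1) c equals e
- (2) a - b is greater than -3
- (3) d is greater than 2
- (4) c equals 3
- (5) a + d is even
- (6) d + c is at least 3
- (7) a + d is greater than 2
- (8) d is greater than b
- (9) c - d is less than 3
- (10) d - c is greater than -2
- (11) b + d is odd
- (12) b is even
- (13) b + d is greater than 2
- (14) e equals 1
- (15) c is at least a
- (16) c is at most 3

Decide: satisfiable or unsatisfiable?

Unsatisfiable

Constraint 4 fixes c = 3 and constraint 14 fixes e = 1, but constraint 1 requires c = e. Since 3 ≠ 1, contradiction.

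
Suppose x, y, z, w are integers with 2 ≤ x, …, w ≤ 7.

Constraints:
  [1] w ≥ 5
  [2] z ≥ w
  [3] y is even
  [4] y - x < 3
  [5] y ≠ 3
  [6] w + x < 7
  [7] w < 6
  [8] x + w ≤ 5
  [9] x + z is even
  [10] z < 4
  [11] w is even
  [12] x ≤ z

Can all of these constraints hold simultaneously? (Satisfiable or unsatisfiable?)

Unsatisfiable

From constraints 1 and 2: z ≥ w and w ≥ 5, so z ≥ 5. From constraint 10: z ≤ 3. But 3 < 5, so no value of z works.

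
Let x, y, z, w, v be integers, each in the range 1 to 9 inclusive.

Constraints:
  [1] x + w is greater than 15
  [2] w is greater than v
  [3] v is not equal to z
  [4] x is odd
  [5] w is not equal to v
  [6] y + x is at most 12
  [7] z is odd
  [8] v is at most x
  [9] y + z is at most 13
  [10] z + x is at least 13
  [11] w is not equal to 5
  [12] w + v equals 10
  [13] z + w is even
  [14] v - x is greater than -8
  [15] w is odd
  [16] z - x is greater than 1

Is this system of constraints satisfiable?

Satisfiable

Setting (x, y, z, w, v) = (7, 2, 9, 9, 1) satisfies everything: constraint 1: x + w = 16; constraint 6: y + x = 9; constraint 9: y + z = 11, and the others follow.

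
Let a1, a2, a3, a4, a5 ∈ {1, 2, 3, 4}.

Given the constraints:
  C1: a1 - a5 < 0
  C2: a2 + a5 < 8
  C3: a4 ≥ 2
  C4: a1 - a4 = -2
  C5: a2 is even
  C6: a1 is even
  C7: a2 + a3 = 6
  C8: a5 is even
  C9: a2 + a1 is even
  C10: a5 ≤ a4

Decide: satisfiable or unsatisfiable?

Setting (a1, a2, a3, a4, a5) = (2, 2, 4, 4, 4) satisfies everything: constraint 1: a1 - a5 = -2; constraint 2: a2 + a5 = 6, and the others follow.

Satisfiable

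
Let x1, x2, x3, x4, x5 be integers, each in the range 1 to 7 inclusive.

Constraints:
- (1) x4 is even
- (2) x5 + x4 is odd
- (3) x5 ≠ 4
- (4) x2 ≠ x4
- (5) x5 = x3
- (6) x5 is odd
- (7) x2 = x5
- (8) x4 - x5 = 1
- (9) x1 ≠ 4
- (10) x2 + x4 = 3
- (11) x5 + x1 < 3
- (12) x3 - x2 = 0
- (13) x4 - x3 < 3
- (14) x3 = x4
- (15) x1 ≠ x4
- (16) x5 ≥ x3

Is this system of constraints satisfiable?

Unsatisfiable

From constraints 5, 7, and 14, x2 = x5 = x3 = x4, so x2 = x4. But constraint 4 says x2 ≠ x4. Contradiction.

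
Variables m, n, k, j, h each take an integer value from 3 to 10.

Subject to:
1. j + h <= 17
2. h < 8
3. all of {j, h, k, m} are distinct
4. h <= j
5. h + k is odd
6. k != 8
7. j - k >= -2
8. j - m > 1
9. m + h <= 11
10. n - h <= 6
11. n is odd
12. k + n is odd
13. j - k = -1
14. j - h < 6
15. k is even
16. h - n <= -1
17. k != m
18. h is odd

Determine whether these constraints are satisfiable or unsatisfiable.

Satisfiable

Try m = 6, n = 9, k = 10, j = 9, h = 5.
Check constraint 1: j + h = 14; constraint 7: j - k = -1; constraint 8: j - m = 3. The remaining constraints are straightforward to verify.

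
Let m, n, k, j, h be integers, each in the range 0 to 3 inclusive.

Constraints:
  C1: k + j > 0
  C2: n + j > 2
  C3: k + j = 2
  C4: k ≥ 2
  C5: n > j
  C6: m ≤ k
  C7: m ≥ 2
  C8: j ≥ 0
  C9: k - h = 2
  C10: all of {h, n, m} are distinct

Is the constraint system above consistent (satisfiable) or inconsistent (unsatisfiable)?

Satisfiable

Try m = 2, n = 3, k = 2, j = 0, h = 0.
Check constraint 1: k + j = 2; constraint 2: n + j = 3. The remaining constraints are straightforward to verify.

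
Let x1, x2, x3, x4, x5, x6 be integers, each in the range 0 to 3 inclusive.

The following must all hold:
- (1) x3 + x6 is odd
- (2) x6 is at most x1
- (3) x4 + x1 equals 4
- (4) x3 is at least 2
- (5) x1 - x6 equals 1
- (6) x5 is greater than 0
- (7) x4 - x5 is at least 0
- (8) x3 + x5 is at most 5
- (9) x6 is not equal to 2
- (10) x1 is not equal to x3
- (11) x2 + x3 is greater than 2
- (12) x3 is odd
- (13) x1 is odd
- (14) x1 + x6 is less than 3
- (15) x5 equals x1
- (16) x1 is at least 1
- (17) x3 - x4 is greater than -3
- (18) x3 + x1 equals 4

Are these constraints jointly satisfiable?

The assignment x1 = 1, x2 = 1, x3 = 3, x4 = 3, x5 = 1, x6 = 0 works:
  constraint 3 holds since x4 + x1 = 4.
  constraint 5 holds since x1 - x6 = 1.
The rest check out directly.

Satisfiable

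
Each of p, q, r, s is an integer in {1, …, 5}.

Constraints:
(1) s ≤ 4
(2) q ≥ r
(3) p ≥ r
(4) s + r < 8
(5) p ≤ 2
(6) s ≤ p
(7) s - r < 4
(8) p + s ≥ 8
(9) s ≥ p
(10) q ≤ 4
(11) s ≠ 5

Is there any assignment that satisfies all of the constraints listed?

From constraint 5: p ≤ 2. From constraint 1: s ≤ 4. Hence p + s ≤ 6. But constraint 8 requires p + s ≥ 8, and 8 > 6. Contradiction.

Unsatisfiable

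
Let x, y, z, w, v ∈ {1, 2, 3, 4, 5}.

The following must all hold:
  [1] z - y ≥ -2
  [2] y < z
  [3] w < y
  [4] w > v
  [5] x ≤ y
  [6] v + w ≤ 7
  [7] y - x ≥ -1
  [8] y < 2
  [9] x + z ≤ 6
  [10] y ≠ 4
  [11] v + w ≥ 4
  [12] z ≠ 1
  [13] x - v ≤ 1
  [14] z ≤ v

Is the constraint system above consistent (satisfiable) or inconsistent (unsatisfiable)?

Constraints 2, 3, 4, and 14 give w < y, y < z, z ≤ v, v < w. Chaining: w < y < z ≤ v < w, which forces w < w — impossible.

Unsatisfiable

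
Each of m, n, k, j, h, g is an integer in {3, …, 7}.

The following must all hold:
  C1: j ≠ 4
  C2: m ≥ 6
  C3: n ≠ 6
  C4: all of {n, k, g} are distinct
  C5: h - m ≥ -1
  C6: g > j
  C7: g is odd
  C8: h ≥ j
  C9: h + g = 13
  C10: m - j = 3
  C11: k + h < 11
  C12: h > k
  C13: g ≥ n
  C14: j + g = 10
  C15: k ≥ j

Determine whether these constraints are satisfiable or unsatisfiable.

One satisfying assignment is m = 6, n = 5, k = 4, j = 3, h = 6, g = 7.
For the less obvious constraints — constraint 5: h - m = 0; constraint 9: h + g = 13 — and the others hold by inspection.

Satisfiable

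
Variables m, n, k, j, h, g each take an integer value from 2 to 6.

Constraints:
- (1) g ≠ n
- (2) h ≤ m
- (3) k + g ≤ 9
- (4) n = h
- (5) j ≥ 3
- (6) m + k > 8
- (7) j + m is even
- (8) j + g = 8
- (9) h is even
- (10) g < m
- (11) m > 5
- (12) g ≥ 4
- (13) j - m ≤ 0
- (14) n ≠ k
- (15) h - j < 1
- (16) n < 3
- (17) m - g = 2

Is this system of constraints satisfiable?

Satisfiable

Setting (m, n, k, j, h, g) = (6, 2, 5, 4, 2, 4) satisfies everything: constraint 3: k + g = 9; constraint 6: m + k = 11; constraint 8: j + g = 8, and the others follow.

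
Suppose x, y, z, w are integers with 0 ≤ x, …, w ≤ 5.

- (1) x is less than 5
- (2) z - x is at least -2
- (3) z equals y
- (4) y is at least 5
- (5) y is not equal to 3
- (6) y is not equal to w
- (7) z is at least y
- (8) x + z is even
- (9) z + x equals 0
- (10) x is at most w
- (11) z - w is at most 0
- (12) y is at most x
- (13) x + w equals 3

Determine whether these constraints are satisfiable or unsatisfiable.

Unsatisfiable

From constraints 4 and 12: x ≥ y and y ≥ 5, so x ≥ 5. From constraint 1: x ≤ 4. But 4 < 5, so no value of x works.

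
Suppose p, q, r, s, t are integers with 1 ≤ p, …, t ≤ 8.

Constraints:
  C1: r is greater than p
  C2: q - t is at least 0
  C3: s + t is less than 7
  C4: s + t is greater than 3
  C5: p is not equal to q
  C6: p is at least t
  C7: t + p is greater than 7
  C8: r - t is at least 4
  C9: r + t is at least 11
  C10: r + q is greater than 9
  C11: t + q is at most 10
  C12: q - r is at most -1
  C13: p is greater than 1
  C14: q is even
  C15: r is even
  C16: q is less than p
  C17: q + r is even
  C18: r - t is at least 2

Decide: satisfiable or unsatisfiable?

Satisfiable

Take p = 6, q = 4, r = 8, s = 1, t = 4. Then constraint 2: q - t = 0; constraint 3: s + t = 5; constraint 4: s + t = 5, and every other listed constraint is also met.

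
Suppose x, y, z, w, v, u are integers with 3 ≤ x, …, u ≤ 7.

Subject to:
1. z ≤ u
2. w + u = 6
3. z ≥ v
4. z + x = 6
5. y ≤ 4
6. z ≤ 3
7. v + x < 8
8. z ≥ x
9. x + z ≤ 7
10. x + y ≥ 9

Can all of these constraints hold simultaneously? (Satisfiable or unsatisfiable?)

From constraints 6 and 8: x ≤ z ≤ 3. From constraint 5: y ≤ 4. Hence x + y ≤ 7. But constraint 10 requires x + y ≥ 9, and 9 > 7. Contradiction.

Unsatisfiable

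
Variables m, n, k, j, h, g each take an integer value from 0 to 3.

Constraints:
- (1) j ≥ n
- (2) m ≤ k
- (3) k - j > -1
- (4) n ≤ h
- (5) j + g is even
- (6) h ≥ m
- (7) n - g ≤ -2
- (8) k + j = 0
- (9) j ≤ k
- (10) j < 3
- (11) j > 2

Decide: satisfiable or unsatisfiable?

Unsatisfiable

From constraint 11: j ≥ 3. From constraint 10: j ≤ 2. But 2 < 3, so no value of j works.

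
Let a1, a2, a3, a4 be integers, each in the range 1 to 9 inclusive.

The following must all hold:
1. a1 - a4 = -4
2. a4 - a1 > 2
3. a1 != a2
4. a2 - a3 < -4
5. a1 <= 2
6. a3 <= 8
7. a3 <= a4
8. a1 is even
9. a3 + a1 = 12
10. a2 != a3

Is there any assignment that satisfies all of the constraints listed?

Unsatisfiable

From constraint 6: a3 ≤ 8. From constraint 5: a1 ≤ 2. Hence a3 + a1 ≤ 10. But constraint 9 requires a3 + a1 = 12, and 12 > 10. Contradiction.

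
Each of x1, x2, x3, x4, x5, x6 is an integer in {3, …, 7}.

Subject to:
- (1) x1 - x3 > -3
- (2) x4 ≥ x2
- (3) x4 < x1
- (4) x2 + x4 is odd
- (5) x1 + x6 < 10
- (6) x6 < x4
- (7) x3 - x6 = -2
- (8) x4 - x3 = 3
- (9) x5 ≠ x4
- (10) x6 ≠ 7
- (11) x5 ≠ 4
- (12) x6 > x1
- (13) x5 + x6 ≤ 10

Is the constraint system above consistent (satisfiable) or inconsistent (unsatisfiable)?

Constraints 3, 6, and 12 give x6 < x4, x4 < x1, x1 < x6. Chaining: x6 < x4 < x1 < x6, which forces x6 < x6 — impossible.

Unsatisfiable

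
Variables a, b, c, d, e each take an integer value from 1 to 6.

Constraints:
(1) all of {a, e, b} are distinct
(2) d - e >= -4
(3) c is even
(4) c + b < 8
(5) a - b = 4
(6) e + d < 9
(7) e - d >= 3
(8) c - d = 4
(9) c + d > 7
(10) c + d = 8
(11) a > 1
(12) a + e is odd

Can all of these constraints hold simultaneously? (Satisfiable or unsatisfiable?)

One satisfying assignment is a = 5, b = 1, c = 6, d = 2, e = 6.
For the less obvious constraints — constraint 2: d - e = -4; constraint 4: c + b = 7; constraint 5: a - b = 4 — and the others hold by inspection.

Satisfiable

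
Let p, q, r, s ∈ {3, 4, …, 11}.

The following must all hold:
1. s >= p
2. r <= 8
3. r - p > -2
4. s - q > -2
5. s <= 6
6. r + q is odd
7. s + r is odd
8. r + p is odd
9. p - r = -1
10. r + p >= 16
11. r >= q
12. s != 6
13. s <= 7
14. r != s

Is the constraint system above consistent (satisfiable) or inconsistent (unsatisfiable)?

From constraint 2: r ≤ 8. From constraints 1 and 13: p ≤ s ≤ 7. Hence r + p ≤ 15. But constraint 10 requires r + p ≥ 16, and 16 > 15. Contradiction.

Unsatisfiable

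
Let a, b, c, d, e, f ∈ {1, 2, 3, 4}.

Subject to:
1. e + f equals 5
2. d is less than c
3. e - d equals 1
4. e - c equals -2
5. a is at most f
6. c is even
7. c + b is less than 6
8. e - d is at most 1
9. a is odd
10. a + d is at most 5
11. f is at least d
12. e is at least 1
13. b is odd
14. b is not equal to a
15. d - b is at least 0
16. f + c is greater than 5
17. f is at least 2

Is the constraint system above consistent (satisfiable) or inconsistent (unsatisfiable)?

Satisfiable

One satisfying assignment is a = 3, b = 1, c = 4, d = 1, e = 2, f = 3.
For the less obvious constraints — constraint 1: e + f = 5; constraint 3: e - d = 1 — and the others hold by inspection.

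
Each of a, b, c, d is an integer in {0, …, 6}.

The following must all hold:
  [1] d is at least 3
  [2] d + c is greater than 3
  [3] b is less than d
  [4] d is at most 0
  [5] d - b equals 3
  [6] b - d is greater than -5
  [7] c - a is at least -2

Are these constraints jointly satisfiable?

Unsatisfiable

From constraint 1: d ≥ 3. From constraint 4: d ≤ 0. But 0 < 3, so no value of d works.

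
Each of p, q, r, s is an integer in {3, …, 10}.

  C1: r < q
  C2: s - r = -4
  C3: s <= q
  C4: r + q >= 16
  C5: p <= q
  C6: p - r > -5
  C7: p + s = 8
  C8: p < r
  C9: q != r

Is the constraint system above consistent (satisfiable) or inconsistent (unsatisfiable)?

Satisfiable

Try p = 5, q = 10, r = 7, s = 3.
Check constraint 2: s - r = -4; constraint 4: r + q = 17; constraint 6: p - r = -2. The remaining constraints are straightforward to verify.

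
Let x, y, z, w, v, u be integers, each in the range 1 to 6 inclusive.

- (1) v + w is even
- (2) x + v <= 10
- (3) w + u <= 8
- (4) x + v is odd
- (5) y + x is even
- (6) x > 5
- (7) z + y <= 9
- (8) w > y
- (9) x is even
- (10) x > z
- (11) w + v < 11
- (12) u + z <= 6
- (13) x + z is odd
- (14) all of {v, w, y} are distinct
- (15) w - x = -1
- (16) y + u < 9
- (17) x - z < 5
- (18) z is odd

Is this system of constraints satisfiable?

Setting (x, y, z, w, v, u) = (6, 4, 3, 5, 3, 3) satisfies everything: constraint 2: x + v = 9; constraint 3: w + u = 8, and the others follow.

Satisfiable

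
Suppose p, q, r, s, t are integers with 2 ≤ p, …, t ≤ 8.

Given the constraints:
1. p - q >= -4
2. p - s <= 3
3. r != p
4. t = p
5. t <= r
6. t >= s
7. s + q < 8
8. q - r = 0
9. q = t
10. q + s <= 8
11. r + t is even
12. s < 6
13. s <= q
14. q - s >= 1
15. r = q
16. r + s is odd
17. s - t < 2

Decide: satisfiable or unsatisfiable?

From constraints 4, 9, and 15, r = q = t = p, so r = p. But constraint 3 says r ≠ p. Contradiction.

Unsatisfiable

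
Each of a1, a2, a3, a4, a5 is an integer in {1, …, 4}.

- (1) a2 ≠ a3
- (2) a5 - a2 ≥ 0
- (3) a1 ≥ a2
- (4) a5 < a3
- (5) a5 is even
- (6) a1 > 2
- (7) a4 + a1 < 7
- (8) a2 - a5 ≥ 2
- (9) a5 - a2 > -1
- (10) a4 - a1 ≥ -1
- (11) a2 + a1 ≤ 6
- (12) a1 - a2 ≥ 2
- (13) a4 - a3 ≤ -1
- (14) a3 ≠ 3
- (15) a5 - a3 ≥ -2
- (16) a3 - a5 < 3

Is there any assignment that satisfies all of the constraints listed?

Constraints 8, 10, 12, 13, and 15 give a5 − a3 ≥ -2, a3 − a4 ≥ 1, a4 − a1 ≥ -1, a1 − a2 ≥ 2, a2 − a5 ≥ 2.
Adding all 5 inequalities: the left sides telescope to 0, and the right sides sum to (-2) + 1 + (-1) + 2 + 2 = 2. So 0 ≥ 2, which is false.

Unsatisfiable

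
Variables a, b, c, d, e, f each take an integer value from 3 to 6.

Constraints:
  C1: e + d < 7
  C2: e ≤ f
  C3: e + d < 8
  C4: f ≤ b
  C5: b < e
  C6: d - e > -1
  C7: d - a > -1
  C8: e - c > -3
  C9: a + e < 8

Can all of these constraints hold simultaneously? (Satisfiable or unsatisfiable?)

Constraints 2, 4, and 5 give f ≤ b, b < e, e ≤ f. Chaining: f ≤ b < e ≤ f, which forces f < f — impossible.

Unsatisfiable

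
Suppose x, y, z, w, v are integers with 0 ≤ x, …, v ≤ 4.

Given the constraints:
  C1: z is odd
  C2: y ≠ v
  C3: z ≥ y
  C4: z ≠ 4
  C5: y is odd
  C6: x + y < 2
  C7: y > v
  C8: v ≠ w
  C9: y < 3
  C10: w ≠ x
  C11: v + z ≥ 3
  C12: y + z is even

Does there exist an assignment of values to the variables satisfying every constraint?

Setting (x, y, z, w, v) = (0, 1, 3, 4, 0) satisfies everything: constraint 1: z = 3 is odd; constraint 6: x + y = 1; constraint 11: v + z = 3, and the others follow.

Satisfiable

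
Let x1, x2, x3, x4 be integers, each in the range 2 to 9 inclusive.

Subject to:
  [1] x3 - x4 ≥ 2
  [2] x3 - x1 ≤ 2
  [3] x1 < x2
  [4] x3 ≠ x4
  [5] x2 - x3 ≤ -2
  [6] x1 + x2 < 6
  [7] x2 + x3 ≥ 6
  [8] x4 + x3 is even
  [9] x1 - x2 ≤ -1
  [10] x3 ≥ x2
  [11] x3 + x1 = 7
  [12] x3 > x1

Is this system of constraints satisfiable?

Unsatisfiable

Constraints 2, 5, and 9 give x2 − x1 ≥ 1, x1 − x3 ≥ -2, x3 − x2 ≥ 2.
Adding all 3 inequalities: the left sides telescope to 0, and the right sides sum to 1 + (-2) + 2 = 1. So 0 ≥ 1, which is false.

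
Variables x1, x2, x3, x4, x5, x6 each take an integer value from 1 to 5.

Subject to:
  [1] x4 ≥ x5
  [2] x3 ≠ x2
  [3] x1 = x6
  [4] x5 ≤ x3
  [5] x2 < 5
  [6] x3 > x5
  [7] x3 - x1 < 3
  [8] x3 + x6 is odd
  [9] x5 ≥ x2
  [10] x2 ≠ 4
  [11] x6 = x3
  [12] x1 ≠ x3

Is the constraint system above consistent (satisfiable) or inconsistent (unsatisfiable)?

From constraints 3 and 11, x1 = x6 = x3, so x1 = x3. But constraint 12 says x1 ≠ x3. Contradiction.

Unsatisfiable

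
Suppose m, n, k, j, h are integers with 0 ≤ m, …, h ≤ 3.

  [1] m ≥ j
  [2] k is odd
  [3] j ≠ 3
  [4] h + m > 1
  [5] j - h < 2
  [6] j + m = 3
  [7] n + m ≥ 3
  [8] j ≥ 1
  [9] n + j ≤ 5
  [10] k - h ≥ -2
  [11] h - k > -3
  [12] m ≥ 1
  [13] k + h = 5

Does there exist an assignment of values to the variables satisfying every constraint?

Satisfiable

Take m = 2, n = 1, k = 3, j = 1, h = 2. Then constraint 4: h + m = 4; constraint 5: j - h = -1, and every other listed constraint is also met.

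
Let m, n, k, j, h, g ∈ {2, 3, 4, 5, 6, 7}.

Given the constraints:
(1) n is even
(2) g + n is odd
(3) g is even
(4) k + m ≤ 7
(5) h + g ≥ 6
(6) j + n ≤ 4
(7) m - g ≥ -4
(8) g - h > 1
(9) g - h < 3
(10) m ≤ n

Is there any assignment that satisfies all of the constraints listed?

Constraint 3 makes g even and constraint 1 makes n even, so g + n must be even. Constraint 2 says g + n is odd — contradiction.

Unsatisfiable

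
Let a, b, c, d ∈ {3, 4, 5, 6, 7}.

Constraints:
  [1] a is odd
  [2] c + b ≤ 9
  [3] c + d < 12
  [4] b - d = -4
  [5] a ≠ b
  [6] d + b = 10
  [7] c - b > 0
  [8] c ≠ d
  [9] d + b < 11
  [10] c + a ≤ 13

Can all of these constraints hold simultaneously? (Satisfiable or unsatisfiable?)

Satisfiable

Try a = 7, b = 3, c = 4, d = 7.
Check constraint 2: c + b = 7; constraint 3: c + d = 11. The remaining constraints are straightforward to verify.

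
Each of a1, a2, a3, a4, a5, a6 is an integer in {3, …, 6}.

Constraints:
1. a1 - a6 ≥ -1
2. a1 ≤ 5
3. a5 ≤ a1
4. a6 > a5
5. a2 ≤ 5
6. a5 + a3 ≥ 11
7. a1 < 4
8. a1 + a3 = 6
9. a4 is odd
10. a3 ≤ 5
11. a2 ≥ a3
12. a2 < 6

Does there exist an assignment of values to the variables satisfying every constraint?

Unsatisfiable

From constraints 2 and 3: a5 ≤ a1 ≤ 5. From constraints 5 and 11: a3 ≤ a2 ≤ 5. Hence a5 + a3 ≤ 10. But constraint 6 requires a5 + a3 ≥ 11, and 11 > 10. Contradiction.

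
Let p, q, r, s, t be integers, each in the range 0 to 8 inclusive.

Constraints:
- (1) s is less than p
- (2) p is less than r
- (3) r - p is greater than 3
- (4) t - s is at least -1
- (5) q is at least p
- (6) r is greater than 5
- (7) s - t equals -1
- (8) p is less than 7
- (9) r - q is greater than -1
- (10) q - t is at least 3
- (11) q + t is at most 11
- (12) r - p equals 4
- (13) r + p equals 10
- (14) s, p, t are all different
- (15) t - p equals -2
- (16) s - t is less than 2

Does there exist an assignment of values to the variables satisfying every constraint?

Satisfiable

One satisfying assignment is p = 3, q = 7, r = 7, s = 0, t = 1.
For the less obvious constraints — constraint 3: r - p = 4; constraint 4: t - s = 1; constraint 7: s - t = -1 — and the others hold by inspection.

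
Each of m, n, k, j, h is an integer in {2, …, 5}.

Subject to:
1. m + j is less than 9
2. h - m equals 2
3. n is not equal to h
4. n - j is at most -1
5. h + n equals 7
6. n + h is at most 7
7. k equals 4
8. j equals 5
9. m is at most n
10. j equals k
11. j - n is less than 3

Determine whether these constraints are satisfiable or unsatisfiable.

Unsatisfiable

Constraint 8 fixes j = 5 and constraint 7 fixes k = 4, but constraint 10 requires j = k. Since 5 ≠ 4, contradiction.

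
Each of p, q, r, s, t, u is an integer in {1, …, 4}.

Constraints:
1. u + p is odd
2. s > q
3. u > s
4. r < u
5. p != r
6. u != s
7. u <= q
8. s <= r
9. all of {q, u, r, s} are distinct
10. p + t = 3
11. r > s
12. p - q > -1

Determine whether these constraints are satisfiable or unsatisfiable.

Unsatisfiable

Constraints 2, 4, 7, and 11 give r < u, u ≤ q, q < s, s < r. Chaining: r < u ≤ q < s < r, which forces r < r — impossible.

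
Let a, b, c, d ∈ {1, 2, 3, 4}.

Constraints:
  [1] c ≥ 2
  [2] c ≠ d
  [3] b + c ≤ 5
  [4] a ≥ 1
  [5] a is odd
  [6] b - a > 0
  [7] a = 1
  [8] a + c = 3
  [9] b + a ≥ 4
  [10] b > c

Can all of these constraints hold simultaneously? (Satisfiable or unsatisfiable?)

Try a = 1, b = 3, c = 2, d = 3.
Check constraint 3: b + c = 5; constraint 6: b - a = 2; constraint 8: a + c = 3. The remaining constraints are straightforward to verify.

Satisfiable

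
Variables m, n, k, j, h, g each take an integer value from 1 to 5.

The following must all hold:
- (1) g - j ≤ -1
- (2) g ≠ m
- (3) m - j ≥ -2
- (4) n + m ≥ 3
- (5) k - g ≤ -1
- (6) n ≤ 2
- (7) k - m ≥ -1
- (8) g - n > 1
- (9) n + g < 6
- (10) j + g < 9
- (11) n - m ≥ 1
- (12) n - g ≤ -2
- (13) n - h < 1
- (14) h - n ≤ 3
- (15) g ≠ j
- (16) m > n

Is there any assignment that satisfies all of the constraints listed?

Unsatisfiable

Constraints 1, 3, 11, and 12 give m − j ≥ -2, j − g ≥ 1, g − n ≥ 2, n − m ≥ 1.
Adding all 4 inequalities: the left sides telescope to 0, and the right sides sum to (-2) + 1 + 2 + 1 = 2. So 0 ≥ 2, which is false.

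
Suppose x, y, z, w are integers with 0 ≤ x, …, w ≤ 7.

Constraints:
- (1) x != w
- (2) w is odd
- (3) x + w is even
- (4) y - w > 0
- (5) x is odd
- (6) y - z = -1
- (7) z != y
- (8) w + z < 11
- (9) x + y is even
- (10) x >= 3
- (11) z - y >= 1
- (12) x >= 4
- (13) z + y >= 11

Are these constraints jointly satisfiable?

Satisfiable

The assignment x = 5, y = 5, z = 6, w = 3 works:
  constraint 4 holds since y - w = 2.
  constraint 6 holds since y - z = -1.
  constraint 8 holds since w + z = 9.
The rest check out directly.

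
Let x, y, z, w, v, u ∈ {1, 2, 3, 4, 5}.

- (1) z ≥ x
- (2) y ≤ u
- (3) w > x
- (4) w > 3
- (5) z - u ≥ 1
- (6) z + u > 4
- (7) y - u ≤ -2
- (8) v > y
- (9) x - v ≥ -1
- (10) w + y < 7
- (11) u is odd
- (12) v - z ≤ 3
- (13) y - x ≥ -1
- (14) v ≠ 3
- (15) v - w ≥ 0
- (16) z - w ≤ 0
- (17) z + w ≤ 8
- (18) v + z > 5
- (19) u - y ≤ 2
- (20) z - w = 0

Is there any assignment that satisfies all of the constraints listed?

Constraints 5, 7, 9, 13, 15, and 16 give v − w ≥ 0, w − z ≥ 0, z − u ≥ 1, u − y ≥ 2, y − x ≥ -1, x − v ≥ -1.
Adding all 6 inequalities: the left sides telescope to 0, and the right sides sum to 0 + 0 + 1 + 2 + (-1) + (-1) = 1. So 0 ≥ 1, which is false.

Unsatisfiable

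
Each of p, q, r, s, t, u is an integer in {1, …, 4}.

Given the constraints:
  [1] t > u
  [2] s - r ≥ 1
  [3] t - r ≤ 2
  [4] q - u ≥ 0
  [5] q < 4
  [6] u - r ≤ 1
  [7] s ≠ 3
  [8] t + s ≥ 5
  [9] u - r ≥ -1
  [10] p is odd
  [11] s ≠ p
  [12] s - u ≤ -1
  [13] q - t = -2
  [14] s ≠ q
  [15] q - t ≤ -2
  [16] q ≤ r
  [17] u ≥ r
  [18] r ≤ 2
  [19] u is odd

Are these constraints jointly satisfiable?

Constraints 2, 3, 4, 12, and 15 give s − r ≥ 1, r − t ≥ -2, t − q ≥ 2, q − u ≥ 0, u − s ≥ 1.
Adding all 5 inequalities: the left sides telescope to 0, and the right sides sum to 1 + (-2) + 2 + 0 + 1 = 2. So 0 ≥ 2, which is false.

Unsatisfiable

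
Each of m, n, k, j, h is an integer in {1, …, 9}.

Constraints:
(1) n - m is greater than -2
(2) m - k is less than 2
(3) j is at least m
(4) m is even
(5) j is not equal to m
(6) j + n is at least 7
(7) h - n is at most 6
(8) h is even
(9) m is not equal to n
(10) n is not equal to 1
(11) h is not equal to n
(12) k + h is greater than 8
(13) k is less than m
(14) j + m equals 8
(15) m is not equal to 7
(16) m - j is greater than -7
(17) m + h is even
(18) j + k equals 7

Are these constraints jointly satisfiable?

Satisfiable

Take m = 2, n = 3, k = 1, j = 6, h = 8. Then constraint 1: n - m = 1; constraint 2: m - k = 1, and every other listed constraint is also met.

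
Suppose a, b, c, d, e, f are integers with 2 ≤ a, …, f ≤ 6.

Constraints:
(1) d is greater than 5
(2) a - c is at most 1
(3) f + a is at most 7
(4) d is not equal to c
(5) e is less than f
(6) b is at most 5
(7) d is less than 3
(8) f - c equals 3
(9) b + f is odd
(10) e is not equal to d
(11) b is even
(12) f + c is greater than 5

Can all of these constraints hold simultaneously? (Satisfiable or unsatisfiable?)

Unsatisfiable

From constraint 1: d ≥ 6. From constraint 7: d ≤ 2. But 2 < 6, so no value of d works.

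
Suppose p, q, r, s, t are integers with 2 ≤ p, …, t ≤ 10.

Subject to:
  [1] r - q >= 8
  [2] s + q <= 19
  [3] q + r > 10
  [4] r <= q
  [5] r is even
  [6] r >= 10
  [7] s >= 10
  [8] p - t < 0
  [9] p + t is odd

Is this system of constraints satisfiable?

From constraint 7: s ≥ 10. From constraints 4 and 6: q ≥ r ≥ 10. Hence s + q ≥ 20. But constraint 2 requires s + q ≤ 19, and 19 < 20. Contradiction.

Unsatisfiable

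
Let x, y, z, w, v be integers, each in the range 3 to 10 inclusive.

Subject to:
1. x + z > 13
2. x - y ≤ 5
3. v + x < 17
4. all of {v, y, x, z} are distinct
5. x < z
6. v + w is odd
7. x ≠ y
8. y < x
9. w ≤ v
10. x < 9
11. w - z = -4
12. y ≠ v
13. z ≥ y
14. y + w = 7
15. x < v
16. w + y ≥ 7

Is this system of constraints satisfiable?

Satisfiable

Setting (x, y, z, w, v) = (7, 3, 8, 4, 9) satisfies everything: constraint 1: x + z = 15; constraint 2: x - y = 4, and the others follow.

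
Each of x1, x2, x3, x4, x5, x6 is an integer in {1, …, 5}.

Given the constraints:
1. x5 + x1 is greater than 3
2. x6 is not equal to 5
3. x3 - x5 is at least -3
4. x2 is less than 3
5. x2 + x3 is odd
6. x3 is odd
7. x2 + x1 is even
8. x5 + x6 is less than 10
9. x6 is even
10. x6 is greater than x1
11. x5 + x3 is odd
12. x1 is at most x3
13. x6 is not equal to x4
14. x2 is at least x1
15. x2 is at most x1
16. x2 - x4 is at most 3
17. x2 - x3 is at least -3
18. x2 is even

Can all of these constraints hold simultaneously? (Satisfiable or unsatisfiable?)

Satisfiable

Try x1 = 2, x2 = 2, x3 = 3, x4 = 1, x5 = 4, x6 = 4.
Check constraint 1: x5 + x1 = 6; constraint 3: x3 - x5 = -1. The remaining constraints are straightforward to verify.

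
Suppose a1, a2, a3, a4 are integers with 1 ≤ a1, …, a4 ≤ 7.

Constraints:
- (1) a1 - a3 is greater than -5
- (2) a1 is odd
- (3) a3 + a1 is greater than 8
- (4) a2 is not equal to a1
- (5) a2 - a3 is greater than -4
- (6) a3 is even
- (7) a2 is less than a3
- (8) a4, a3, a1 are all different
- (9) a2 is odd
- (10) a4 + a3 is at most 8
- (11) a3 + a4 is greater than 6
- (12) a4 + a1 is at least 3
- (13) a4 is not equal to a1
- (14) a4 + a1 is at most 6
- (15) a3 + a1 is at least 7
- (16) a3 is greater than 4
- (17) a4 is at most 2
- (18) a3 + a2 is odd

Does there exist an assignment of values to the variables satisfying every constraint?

Take a1 = 3, a2 = 5, a3 = 6, a4 = 1. Then constraint 1: a1 - a3 = -3; constraint 3: a3 + a1 = 9, and every other listed constraint is also met.

Satisfiable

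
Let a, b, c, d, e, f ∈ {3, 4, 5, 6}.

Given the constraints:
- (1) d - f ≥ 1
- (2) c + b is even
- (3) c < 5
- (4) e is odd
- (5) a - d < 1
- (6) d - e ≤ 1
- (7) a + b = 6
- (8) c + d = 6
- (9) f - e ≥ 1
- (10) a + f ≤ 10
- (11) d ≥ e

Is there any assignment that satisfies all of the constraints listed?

Constraints 1, 6, and 9 give f − e ≥ 1, e − d ≥ -1, d − f ≥ 1.
Adding all 3 inequalities: the left sides telescope to 0, and the right sides sum to 1 + (-1) + 1 = 1. So 0 ≥ 1, which is false.

Unsatisfiable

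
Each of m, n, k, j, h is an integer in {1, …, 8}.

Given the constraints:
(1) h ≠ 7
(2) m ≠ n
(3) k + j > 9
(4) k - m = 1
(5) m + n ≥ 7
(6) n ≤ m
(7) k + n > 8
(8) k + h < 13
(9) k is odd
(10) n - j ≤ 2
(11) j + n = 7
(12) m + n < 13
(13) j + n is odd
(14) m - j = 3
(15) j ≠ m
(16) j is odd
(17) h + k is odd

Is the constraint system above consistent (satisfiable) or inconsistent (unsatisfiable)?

Satisfiable

Setting (m, n, k, j, h) = (6, 4, 7, 3, 4) satisfies everything: constraint 3: k + j = 10; constraint 4: k - m = 1, and the others follow.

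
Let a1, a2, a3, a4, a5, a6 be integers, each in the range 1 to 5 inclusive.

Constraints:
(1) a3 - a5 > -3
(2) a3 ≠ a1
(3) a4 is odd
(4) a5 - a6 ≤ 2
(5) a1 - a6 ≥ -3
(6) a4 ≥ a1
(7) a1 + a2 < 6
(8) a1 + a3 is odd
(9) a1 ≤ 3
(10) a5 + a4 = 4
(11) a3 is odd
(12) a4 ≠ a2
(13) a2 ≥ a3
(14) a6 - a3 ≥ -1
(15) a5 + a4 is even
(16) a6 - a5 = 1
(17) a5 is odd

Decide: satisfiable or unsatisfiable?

Satisfiable

Setting (a1, a2, a3, a4, a5, a6) = (2, 2, 1, 3, 1, 2) satisfies everything: constraint 1: a3 - a5 = 0; constraint 4: a5 - a6 = -1, and the others follow.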